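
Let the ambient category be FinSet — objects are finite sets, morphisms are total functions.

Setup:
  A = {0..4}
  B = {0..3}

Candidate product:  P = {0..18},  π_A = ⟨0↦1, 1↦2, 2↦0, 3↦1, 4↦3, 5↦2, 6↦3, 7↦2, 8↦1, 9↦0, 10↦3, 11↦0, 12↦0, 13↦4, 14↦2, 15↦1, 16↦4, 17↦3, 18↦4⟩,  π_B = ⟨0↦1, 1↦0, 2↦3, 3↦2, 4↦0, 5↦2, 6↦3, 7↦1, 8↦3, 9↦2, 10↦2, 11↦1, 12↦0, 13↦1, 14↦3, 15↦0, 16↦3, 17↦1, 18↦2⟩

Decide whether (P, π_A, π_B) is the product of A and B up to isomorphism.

Answer: NOT A VALID PRODUCT — |P|=19 ≠ |A|·|B|=20

Derivation:
|A|·|B| = 5·4 = 20;  |P| = 19
  → cardinalities differ; no bijection possible.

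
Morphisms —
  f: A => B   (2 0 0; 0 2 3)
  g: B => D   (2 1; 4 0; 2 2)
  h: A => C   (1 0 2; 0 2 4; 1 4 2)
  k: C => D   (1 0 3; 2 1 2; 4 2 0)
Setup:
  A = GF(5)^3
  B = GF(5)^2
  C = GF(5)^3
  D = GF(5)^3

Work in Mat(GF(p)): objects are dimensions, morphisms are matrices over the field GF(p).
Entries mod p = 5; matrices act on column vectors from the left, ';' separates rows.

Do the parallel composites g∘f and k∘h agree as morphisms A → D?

Answer: DOES NOT COMMUTE

Derivation:
1) trace f;g:
  e0=[1,0,0] f=>[2,0] g=>[4,3,4]
  e1=[0,1,0] f=>[0,2] g=>[2,0,4]
  e2=[0,0,1] f=>[0,3] g=>[3,0,1]
  result₁ = (4 2 3; 3 0 0; 4 4 1)
2) trace h;k:
  e0=[1,0,0] h=>[1,0,1] k=>[4,4,4]
  e1=[0,1,0] h=>[0,2,4] k=>[2,0,4]
  e2=[0,0,1] h=>[2,4,2] k=>[3,2,1]
  result₂ = (4 2 3; 4 0 2; 4 4 1)
Equal? distinct morphisms ✗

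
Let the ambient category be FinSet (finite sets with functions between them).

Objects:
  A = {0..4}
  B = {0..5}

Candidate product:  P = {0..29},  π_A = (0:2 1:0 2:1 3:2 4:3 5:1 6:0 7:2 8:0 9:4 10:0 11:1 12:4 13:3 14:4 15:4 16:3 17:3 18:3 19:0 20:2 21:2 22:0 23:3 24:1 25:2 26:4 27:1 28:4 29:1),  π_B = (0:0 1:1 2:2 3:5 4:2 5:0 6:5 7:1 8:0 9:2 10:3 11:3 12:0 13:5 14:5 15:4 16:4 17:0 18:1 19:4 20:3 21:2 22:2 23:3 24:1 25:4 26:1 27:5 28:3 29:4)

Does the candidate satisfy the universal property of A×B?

|A|·|B| = 5·6 = 30;  |P| = 30
Check the pairing map k ↦ (π_A(k), π_B(k)):
  0 : (2,0)
  1 : (0,1)
  2 : (1,2)
  3 : (2,5)
  4 : (3,2)
  5 : (1,0)
  6 : (0,5)
  7 : (2,1)
  8 : (0,0)
  9 : (4,2)
  10 : (0,3)
  11 : (1,3)
  12 : (4,0)
  13 : (3,5)
  14 : (4,5)
  15 : (4,4)
  16 : (3,4)
  17 : (3,0)
  18 : (3,1)
  19 : (0,4)
  20 : (2,3)
  21 : (2,2)
  22 : (0,2)
  23 : (3,3)
  24 : (1,1)
  25 : (2,4)
  26 : (4,1)
  27 : (1,5)
  28 : (4,3)
  29 : (1,4)
distinct pairs in image: 30 / 30 needed
  → bijection onto A×B; projections well-typed.

Answer: VALID PRODUCT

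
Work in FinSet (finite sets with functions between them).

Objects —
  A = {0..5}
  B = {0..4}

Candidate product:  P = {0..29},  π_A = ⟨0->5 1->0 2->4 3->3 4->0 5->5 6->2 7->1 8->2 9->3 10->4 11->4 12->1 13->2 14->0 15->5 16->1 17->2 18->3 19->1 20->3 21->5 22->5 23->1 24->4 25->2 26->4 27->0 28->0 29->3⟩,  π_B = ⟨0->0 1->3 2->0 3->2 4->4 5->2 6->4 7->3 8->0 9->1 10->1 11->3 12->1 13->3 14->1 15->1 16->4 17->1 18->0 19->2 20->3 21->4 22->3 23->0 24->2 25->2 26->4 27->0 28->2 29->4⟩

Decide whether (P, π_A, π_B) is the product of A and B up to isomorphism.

Answer: VALID PRODUCT

Work:
|A|·|B| = 6·5 = 30;  |P| = 30
Check the pairing map k ↦ (π_A(k), π_B(k)):
  0 -> (5,0)
  1 -> (0,3)
  2 -> (4,0)
  3 -> (3,2)
  4 -> (0,4)
  5 -> (5,2)
  6 -> (2,4)
  7 -> (1,3)
  8 -> (2,0)
  9 -> (3,1)
  10 -> (4,1)
  11 -> (4,3)
  12 -> (1,1)
  13 -> (2,3)
  14 -> (0,1)
  15 -> (5,1)
  16 -> (1,4)
  17 -> (2,1)
  18 -> (3,0)
  19 -> (1,2)
  20 -> (3,3)
  21 -> (5,4)
  22 -> (5,3)
  23 -> (1,0)
  24 -> (4,2)
  25 -> (2,2)
  26 -> (4,4)
  27 -> (0,0)
  28 -> (0,2)
  29 -> (3,4)
distinct pairs in image: 30 / 30 needed
  → bijection onto A×B; projections well-typed.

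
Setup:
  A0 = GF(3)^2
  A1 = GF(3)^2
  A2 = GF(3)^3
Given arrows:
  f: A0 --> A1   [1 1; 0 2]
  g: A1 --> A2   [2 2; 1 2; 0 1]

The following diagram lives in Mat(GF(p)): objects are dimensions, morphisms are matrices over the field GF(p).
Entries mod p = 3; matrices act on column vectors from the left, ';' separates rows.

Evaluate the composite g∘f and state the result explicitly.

  e0=[1,0] f-->[1,0] g-->[2,1,0]
  e1=[0,1] f-->[1,2] g-->[0,2,2]
⟦path⟧: [2 0; 1 2; 0 2]

Answer: [2 0; 1 2; 0 2]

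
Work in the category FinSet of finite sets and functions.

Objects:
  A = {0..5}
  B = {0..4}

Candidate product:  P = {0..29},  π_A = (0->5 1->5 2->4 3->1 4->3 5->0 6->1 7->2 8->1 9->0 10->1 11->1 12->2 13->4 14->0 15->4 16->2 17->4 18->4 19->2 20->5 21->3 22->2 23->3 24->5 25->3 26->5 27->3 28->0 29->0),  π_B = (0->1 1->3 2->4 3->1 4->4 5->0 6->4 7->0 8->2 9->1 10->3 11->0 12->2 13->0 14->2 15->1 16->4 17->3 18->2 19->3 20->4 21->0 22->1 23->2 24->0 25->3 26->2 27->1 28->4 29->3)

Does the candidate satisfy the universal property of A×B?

Answer: VALID PRODUCT

Derivation:
|A|·|B| = 6·5 = 30;  |P| = 30
Check the pairing map k ↦ (π_A(k), π_B(k)):
  0 -> (5,1)
  1 -> (5,3)
  2 -> (4,4)
  3 -> (1,1)
  4 -> (3,4)
  5 -> (0,0)
  6 -> (1,4)
  7 -> (2,0)
  8 -> (1,2)
  9 -> (0,1)
  10 -> (1,3)
  11 -> (1,0)
  12 -> (2,2)
  13 -> (4,0)
  14 -> (0,2)
  15 -> (4,1)
  16 -> (2,4)
  17 -> (4,3)
  18 -> (4,2)
  19 -> (2,3)
  20 -> (5,4)
  21 -> (3,0)
  22 -> (2,1)
  23 -> (3,2)
  24 -> (5,0)
  25 -> (3,3)
  26 -> (5,2)
  27 -> (3,1)
  28 -> (0,4)
  29 -> (0,3)
distinct pairs in image: 30 / 30 needed
  → bijection onto A×B; projections well-typed.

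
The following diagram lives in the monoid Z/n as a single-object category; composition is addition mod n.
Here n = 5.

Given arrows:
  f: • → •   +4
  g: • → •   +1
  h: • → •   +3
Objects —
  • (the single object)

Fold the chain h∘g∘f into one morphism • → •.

  0 +4≡4 +1≡0 +3≡3  (mod 5)
result: +3

Answer: +3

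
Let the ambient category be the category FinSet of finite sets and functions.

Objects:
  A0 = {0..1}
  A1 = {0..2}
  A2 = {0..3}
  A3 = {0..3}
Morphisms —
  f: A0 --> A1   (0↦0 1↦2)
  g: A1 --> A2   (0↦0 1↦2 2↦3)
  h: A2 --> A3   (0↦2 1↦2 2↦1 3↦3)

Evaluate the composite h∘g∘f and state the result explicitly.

Answer: (0↦2 1↦3)

Derivation:
  0 f-->0 g-->0 h-->2
  1 f-->2 g-->3 h-->3
⟦path⟧: (0↦2 1↦3)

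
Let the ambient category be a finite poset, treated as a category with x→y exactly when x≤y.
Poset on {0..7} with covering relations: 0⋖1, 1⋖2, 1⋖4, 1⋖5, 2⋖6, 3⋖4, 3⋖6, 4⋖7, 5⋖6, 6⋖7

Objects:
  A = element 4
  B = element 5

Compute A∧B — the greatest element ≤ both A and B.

Lower bounds of A=4 and B=5: {0,1}
  0 ⊑ 1
  1 ⊑ 1
glb = 1

Answer: A∧B = 1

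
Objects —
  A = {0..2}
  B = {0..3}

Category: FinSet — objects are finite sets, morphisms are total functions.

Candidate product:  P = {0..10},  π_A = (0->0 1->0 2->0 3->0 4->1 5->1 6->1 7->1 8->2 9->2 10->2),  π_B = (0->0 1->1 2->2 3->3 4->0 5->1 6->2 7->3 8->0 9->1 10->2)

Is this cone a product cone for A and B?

|A|·|B| = 3·4 = 12;  |P| = 11
  → cardinalities differ; no bijection possible.

Answer: NOT A VALID PRODUCT — |P|=11 ≠ |A|·|B|=12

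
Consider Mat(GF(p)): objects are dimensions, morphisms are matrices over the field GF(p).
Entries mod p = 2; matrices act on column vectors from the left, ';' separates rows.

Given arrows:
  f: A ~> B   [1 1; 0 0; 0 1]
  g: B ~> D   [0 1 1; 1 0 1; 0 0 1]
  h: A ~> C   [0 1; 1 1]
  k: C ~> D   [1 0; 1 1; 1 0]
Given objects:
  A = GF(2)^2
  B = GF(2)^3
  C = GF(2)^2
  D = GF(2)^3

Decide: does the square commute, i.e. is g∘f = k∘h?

Path 1 = f;g:
  e0=(1,0) f~>(1,0,0) g~>(0,1,0)
  e1=(0,1) f~>(1,0,1) g~>(1,0,1)
  result₁ = [0 1; 1 0; 0 1]
Path 2 = h;k:
  e0=(1,0) h~>(0,1) k~>(0,1,0)
  e1=(0,1) h~>(1,1) k~>(1,0,1)
  result₂ = [0 1; 1 0; 0 1]
Equal? YES — commutes

Answer: COMMUTES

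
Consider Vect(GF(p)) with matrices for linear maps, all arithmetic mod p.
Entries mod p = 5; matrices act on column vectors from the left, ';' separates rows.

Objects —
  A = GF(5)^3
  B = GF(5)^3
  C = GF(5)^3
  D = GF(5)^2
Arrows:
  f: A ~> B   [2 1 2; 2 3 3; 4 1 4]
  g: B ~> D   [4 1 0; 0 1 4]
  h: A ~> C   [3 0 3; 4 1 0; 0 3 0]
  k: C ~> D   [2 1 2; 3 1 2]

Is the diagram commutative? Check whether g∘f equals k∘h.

Answer: COMMUTES

Trace:
Along f;g (path 1):
  e0=(1,0,0) f~>(2,2,4) g~>(0,3)
  e1=(0,1,0) f~>(1,3,1) g~>(2,2)
  e2=(0,0,1) f~>(2,3,4) g~>(1,4)
  result₁ = [0 2 1; 3 2 4]
Along h;k (path 2):
  e0=(1,0,0) h~>(3,4,0) k~>(0,3)
  e1=(0,1,0) h~>(0,1,3) k~>(2,2)
  e2=(0,0,1) h~>(3,0,0) k~>(1,4)
  result₂ = [0 2 1; 3 2 4]
Equal? YES — commutes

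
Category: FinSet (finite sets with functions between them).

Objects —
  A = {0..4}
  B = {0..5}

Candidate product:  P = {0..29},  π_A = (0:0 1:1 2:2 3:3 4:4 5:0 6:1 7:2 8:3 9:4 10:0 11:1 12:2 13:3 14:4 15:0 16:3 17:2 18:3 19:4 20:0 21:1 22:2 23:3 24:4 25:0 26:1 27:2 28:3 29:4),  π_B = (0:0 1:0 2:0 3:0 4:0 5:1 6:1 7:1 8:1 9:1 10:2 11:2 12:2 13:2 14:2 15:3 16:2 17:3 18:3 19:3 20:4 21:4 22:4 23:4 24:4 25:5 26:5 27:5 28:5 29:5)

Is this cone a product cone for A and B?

|A|·|B| = 5·6 = 30;  |P| = 30
Check the pairing map k ↦ (π_A(k), π_B(k)):
  0 : (0,0)
  1 : (1,0)
  2 : (2,0)
  3 : (3,0)
  4 : (4,0)
  5 : (0,1)
  6 : (1,1)
  7 : (2,1)
  8 : (3,1)
  9 : (4,1)
  10 : (0,2)
  11 : (1,2)
  12 : (2,2)
  13 : (3,2)
  14 : (4,2)
  15 : (0,3)
  16 : (3,2)  ✗ repeats pair of k=13
  17 : (2,3)
  18 : (3,3)
  19 : (4,3)
  20 : (0,4)
  21 : (1,4)
  22 : (2,4)
  23 : (3,4)
  24 : (4,4)
  25 : (0,5)
  26 : (1,5)
  27 : (2,5)
  28 : (3,5)
  29 : (4,5)
distinct pairs in image: 29 / 30 needed
  → (3,2) hit at k=13 and k=16

Answer: NOT A VALID PRODUCT — duplicate pair at indices 13,16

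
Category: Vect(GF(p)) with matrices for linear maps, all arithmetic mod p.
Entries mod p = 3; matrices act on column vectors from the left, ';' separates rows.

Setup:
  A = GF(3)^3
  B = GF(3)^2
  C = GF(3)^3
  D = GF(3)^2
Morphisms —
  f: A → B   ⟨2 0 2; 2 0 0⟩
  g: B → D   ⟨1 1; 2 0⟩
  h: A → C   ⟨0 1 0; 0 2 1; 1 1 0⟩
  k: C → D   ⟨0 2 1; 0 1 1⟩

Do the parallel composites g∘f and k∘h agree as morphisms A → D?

Along f;g (path 1):
  e0=⟨1,0,0⟩ f→⟨2,2⟩ g→⟨1,1⟩
  e1=⟨0,1,0⟩ f→⟨0,0⟩ g→⟨0,0⟩
  e2=⟨0,0,1⟩ f→⟨2,0⟩ g→⟨2,1⟩
  composite₁ = ⟨1 0 2; 1 0 1⟩
Along h;k (path 2):
  e0=⟨1,0,0⟩ h→⟨0,0,1⟩ k→⟨1,1⟩
  e1=⟨0,1,0⟩ h→⟨1,2,1⟩ k→⟨2,0⟩
  e2=⟨0,0,1⟩ h→⟨0,1,0⟩ k→⟨2,1⟩
  composite₂ = ⟨1 2 2; 1 0 1⟩
Equal? distinct morphisms ✗

Answer: DOES NOT COMMUTE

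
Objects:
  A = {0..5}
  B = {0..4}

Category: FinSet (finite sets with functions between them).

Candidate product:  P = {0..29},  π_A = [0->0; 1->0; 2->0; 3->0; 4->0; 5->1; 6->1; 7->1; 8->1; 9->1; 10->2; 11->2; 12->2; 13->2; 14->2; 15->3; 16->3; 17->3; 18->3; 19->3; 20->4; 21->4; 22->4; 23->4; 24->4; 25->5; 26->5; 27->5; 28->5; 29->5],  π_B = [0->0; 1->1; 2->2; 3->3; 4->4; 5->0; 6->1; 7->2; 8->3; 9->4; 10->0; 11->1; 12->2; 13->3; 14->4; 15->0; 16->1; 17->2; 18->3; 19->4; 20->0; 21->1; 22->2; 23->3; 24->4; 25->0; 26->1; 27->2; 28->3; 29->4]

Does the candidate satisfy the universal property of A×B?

Answer: VALID PRODUCT

Derivation:
|A|·|B| = 6·5 = 30;  |P| = 30
Check the pairing map k ↦ (π_A(k), π_B(k)):
  0 -> (0,0)
  1 -> (0,1)
  2 -> (0,2)
  3 -> (0,3)
  4 -> (0,4)
  5 -> (1,0)
  6 -> (1,1)
  7 -> (1,2)
  8 -> (1,3)
  9 -> (1,4)
  10 -> (2,0)
  11 -> (2,1)
  12 -> (2,2)
  13 -> (2,3)
  14 -> (2,4)
  15 -> (3,0)
  16 -> (3,1)
  17 -> (3,2)
  18 -> (3,3)
  19 -> (3,4)
  20 -> (4,0)
  21 -> (4,1)
  22 -> (4,2)
  23 -> (4,3)
  24 -> (4,4)
  25 -> (5,0)
  26 -> (5,1)
  27 -> (5,2)
  28 -> (5,3)
  29 -> (5,4)
distinct pairs in image: 30 / 30 needed
  → bijection onto A×B; projections well-typed.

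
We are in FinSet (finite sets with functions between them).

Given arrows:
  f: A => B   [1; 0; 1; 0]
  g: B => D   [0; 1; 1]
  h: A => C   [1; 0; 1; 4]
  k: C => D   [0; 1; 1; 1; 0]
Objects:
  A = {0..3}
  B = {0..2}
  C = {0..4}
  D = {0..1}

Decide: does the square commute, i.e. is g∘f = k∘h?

Answer: COMMUTES

Work:
Along f;g (path 1):
  0 f=>1 g=>1
  1 f=>0 g=>0
  2 f=>1 g=>1
  3 f=>0 g=>0
  ⟦path⟧₁ = [1; 0; 1; 0]
Along h;k (path 2):
  0 h=>1 k=>1
  1 h=>0 k=>0
  2 h=>1 k=>1
  3 h=>4 k=>0
  ⟦path⟧₂ = [1; 0; 1; 0]
Equal? same morphism ✓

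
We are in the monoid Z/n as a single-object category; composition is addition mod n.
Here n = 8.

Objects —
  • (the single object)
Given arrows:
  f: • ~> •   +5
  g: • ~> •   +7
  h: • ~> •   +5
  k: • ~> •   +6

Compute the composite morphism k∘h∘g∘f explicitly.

  0 +5≡5 +7≡4 +5≡1 +6≡7  (mod 8)
result: +7

Answer: +7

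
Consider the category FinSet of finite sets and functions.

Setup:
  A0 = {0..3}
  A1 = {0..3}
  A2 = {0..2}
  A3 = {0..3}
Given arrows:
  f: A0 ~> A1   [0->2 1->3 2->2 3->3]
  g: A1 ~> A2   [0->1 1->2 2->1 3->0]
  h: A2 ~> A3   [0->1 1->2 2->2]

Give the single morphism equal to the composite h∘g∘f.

Answer: [0->2 1->1 2->2 3->1]

Derivation:
  0 f~>2 g~>1 h~>2
  1 f~>3 g~>0 h~>1
  2 f~>2 g~>1 h~>2
  3 f~>3 g~>0 h~>1
composite: [0->2 1->1 2->2 3->1]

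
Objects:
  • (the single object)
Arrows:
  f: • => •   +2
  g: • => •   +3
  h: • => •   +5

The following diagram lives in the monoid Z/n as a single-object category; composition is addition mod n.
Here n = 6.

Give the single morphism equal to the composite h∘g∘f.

Answer: +4

Work:
  0 +2≡2 +3≡5 +5≡4  (mod 6)
result: +4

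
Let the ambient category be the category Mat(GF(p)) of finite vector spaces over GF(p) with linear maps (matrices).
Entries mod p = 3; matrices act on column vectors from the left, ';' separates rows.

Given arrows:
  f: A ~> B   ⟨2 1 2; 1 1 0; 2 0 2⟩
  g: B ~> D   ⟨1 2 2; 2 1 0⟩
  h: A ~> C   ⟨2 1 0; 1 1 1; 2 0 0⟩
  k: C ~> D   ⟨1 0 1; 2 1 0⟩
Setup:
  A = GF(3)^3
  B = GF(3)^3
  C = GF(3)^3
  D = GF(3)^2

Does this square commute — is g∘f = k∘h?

1) trace f;g:
  e0=⟨1,0,0⟩ f~>⟨2,1,2⟩ g~>⟨2,2⟩
  e1=⟨0,1,0⟩ f~>⟨1,1,0⟩ g~>⟨0,0⟩
  e2=⟨0,0,1⟩ f~>⟨2,0,2⟩ g~>⟨0,1⟩
  ⟦path⟧₁ = ⟨2 0 0; 2 0 1⟩
2) trace h;k:
  e0=⟨1,0,0⟩ h~>⟨2,1,2⟩ k~>⟨1,2⟩
  e1=⟨0,1,0⟩ h~>⟨1,1,0⟩ k~>⟨1,0⟩
  e2=⟨0,0,1⟩ h~>⟨0,1,0⟩ k~>⟨0,1⟩
  ⟦path⟧₂ = ⟨1 1 0; 2 0 1⟩
Equal? distinct morphisms ✗

Answer: DOES NOT COMMUTE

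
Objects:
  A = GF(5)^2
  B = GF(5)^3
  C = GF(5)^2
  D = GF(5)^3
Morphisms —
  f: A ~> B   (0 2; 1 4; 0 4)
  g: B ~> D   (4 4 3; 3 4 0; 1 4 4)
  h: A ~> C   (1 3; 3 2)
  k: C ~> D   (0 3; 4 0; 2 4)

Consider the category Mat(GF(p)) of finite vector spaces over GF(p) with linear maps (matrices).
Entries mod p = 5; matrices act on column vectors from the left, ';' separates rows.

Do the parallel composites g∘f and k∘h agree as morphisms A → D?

Answer: COMMUTES

Trace:
1) trace f;g:
  e0=[1,0] f~>[0,1,0] g~>[4,4,4]
  e1=[0,1] f~>[2,4,4] g~>[1,2,4]
  ⟦path⟧₁ = (4 1; 4 2; 4 4)
2) trace h;k:
  e0=[1,0] h~>[1,3] k~>[4,4,4]
  e1=[0,1] h~>[3,2] k~>[1,2,4]
  ⟦path⟧₂ = (4 1; 4 2; 4 4)
Equal? same morphism ✓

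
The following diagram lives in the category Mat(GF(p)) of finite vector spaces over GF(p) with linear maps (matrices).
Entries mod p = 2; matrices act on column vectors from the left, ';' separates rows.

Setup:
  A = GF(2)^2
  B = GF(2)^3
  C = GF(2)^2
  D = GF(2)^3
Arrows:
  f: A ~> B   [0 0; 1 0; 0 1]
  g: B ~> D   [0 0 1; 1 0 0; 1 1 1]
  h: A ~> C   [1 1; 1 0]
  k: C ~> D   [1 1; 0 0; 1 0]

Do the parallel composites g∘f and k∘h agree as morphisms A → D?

1) trace f;g:
  e0=[1,0] f~>[0,1,0] g~>[0,0,1]
  e1=[0,1] f~>[0,0,1] g~>[1,0,1]
  composite₁ = [0 1; 0 0; 1 1]
2) trace h;k:
  e0=[1,0] h~>[1,1] k~>[0,0,1]
  e1=[0,1] h~>[1,0] k~>[1,0,1]
  composite₂ = [0 1; 0 0; 1 1]
Equal? same morphism ✓

Answer: COMMUTES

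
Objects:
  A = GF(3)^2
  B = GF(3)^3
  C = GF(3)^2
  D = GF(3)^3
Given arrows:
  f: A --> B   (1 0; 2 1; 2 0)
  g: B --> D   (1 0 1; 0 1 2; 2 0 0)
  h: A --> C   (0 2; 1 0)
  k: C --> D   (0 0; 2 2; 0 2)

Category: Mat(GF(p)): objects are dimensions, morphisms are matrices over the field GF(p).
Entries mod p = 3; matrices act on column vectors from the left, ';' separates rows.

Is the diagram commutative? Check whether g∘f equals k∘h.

Answer: DOES NOT COMMUTE

Trace:
Along f;g (path 1):
  e0=(1,0) f-->(1,2,2) g-->(0,0,2)
  e1=(0,1) f-->(0,1,0) g-->(0,1,0)
  composite₁ = (0 0; 0 1; 2 0)
Along h;k (path 2):
  e0=(1,0) h-->(0,1) k-->(0,2,2)
  e1=(0,1) h-->(2,0) k-->(0,1,0)
  composite₂ = (0 0; 2 1; 2 0)
Equal? NO — does not commute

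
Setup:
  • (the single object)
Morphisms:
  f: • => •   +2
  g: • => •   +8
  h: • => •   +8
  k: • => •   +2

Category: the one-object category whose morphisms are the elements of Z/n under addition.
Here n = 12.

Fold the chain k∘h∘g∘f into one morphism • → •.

  0 +2≡2 +8≡10 +8≡6 +2≡8  (mod 12)
⟦path⟧: +8

Answer: +8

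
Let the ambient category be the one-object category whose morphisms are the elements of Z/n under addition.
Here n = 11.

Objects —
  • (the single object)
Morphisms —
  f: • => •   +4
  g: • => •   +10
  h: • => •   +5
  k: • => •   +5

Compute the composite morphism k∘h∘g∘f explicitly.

Answer: +2

Work:
  0 +4≡4 +10≡3 +5≡8 +5≡2  (mod 11)
composite: +2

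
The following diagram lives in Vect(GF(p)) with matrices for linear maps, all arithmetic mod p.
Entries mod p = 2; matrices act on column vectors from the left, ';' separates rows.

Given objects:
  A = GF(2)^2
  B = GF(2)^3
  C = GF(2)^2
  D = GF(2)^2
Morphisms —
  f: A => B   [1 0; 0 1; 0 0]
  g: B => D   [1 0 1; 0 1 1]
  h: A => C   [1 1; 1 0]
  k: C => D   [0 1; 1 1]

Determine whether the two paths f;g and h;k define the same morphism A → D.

Answer: COMMUTES

Work:
Along f;g (path 1):
  e0=⟨1,0⟩ f=>⟨1,0,0⟩ g=>⟨1,0⟩
  e1=⟨0,1⟩ f=>⟨0,1,0⟩ g=>⟨0,1⟩
  ⟦path⟧₁ = [1 0; 0 1]
Along h;k (path 2):
  e0=⟨1,0⟩ h=>⟨1,1⟩ k=>⟨1,0⟩
  e1=⟨0,1⟩ h=>⟨1,0⟩ k=>⟨0,1⟩
  ⟦path⟧₂ = [1 0; 0 1]
Equal? same morphism ✓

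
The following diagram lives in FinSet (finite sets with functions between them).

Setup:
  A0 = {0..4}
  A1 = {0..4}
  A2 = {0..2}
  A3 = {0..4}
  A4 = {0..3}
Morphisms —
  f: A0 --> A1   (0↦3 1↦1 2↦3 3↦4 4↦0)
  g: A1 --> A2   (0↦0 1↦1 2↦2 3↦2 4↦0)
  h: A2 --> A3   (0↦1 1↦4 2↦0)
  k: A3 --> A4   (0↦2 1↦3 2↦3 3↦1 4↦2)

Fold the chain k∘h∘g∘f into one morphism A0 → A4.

Answer: (0↦2 1↦2 2↦2 3↦3 4↦3)

Derivation:
  0 f-->3 g-->2 h-->0 k-->2
  1 f-->1 g-->1 h-->4 k-->2
  2 f-->3 g-->2 h-->0 k-->2
  3 f-->4 g-->0 h-->1 k-->3
  4 f-->0 g-->0 h-->1 k-->3
composite: (0↦2 1↦2 2↦2 3↦3 4↦3)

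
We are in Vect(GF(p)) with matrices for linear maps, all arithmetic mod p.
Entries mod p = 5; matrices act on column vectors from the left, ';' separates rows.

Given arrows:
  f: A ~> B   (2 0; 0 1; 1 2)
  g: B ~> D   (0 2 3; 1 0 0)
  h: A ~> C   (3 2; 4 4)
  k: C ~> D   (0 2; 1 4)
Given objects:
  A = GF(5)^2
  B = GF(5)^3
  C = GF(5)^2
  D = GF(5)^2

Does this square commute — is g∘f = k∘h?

Answer: DOES NOT COMMUTE

Trace:
Along f;g (path 1):
  e0=[1,0] f~>[2,0,1] g~>[3,2]
  e1=[0,1] f~>[0,1,2] g~>[3,0]
  composite₁ = (3 3; 2 0)
Along h;k (path 2):
  e0=[1,0] h~>[3,4] k~>[3,4]
  e1=[0,1] h~>[2,4] k~>[3,3]
  composite₂ = (3 3; 4 3)
Equal? distinct morphisms ✗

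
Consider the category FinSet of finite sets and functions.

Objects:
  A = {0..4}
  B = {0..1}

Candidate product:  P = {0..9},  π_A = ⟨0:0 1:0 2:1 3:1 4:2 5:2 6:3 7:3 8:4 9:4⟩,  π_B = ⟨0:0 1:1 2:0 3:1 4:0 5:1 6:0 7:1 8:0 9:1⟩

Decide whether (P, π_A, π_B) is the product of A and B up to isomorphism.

Answer: VALID PRODUCT

Trace:
|A|·|B| = 5·2 = 10;  |P| = 10
Check the pairing map k ↦ (π_A(k), π_B(k)):
  0 : (0,0)
  1 : (0,1)
  2 : (1,0)
  3 : (1,1)
  4 : (2,0)
  5 : (2,1)
  6 : (3,0)
  7 : (3,1)
  8 : (4,0)
  9 : (4,1)
distinct pairs in image: 10 / 10 needed
  → bijection onto A×B; projections well-typed.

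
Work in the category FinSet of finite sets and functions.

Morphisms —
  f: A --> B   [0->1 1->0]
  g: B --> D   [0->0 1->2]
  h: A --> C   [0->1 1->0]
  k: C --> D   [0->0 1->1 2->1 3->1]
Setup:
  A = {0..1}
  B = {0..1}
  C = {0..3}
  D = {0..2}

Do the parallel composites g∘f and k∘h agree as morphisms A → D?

1) trace f;g:
  0 f-->1 g-->2
  1 f-->0 g-->0
  composite₁ = [0->2 1->0]
2) trace h;k:
  0 h-->1 k-->1
  1 h-->0 k-->0
  composite₂ = [0->1 1->0]
Equal? differ; not commutative

Answer: DOES NOT COMMUTE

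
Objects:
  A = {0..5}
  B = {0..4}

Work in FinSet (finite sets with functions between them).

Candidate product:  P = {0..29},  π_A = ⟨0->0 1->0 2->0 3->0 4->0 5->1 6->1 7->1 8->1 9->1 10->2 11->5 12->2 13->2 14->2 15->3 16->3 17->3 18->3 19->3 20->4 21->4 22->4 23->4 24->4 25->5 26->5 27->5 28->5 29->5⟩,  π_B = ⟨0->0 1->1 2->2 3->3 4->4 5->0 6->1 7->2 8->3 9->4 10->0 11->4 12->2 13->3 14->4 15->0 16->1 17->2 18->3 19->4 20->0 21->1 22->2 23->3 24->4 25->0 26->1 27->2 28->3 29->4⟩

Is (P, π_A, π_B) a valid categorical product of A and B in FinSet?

Answer: NOT A VALID PRODUCT — duplicate pair at indices 29,11

Derivation:
|A|·|B| = 6·5 = 30;  |P| = 30
Check the pairing map k ↦ (π_A(k), π_B(k)):
  0 -> (0,0)
  1 -> (0,1)
  2 -> (0,2)
  3 -> (0,3)
  4 -> (0,4)
  5 -> (1,0)
  6 -> (1,1)
  7 -> (1,2)
  8 -> (1,3)
  9 -> (1,4)
  10 -> (2,0)
  11 -> (5,4)
  12 -> (2,2)
  13 -> (2,3)
  14 -> (2,4)
  15 -> (3,0)
  16 -> (3,1)
  17 -> (3,2)
  18 -> (3,3)
  19 -> (3,4)
  20 -> (4,0)
  21 -> (4,1)
  22 -> (4,2)
  23 -> (4,3)
  24 -> (4,4)
  25 -> (5,0)
  26 -> (5,1)
  27 -> (5,2)
  28 -> (5,3)
  29 -> (5,4)  ✗ repeats pair of k=11
distinct pairs in image: 29 / 30 needed
  → (5,4) hit at k=11 and k=29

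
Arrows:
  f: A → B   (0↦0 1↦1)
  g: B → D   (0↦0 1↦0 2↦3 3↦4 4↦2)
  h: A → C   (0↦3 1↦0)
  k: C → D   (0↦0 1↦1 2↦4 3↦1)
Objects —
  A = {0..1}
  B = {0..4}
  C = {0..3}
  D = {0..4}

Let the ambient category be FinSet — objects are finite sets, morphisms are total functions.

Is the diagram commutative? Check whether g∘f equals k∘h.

Answer: DOES NOT COMMUTE

Derivation:
Path 1 = f;g:
  0 f→0 g→0
  1 f→1 g→0
  result₁ = (0↦0 1↦0)
Path 2 = h;k:
  0 h→3 k→1
  1 h→0 k→0
  result₂ = (0↦1 1↦0)
Equal? NO — does not commute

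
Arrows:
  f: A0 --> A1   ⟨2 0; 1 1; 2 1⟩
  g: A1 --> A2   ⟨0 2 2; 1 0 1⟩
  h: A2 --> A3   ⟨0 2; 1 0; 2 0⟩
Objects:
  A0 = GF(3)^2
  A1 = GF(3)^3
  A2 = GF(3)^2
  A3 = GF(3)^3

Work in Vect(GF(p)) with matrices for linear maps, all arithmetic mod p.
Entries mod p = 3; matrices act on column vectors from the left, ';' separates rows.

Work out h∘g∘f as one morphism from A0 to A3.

  e0=⟨1,0⟩ f-->⟨2,1,2⟩ g-->⟨0,1⟩ h-->⟨2,0,0⟩
  e1=⟨0,1⟩ f-->⟨0,1,1⟩ g-->⟨1,1⟩ h-->⟨2,1,2⟩
result: ⟨2 2; 0 1; 0 2⟩

Answer: ⟨2 2; 0 1; 0 2⟩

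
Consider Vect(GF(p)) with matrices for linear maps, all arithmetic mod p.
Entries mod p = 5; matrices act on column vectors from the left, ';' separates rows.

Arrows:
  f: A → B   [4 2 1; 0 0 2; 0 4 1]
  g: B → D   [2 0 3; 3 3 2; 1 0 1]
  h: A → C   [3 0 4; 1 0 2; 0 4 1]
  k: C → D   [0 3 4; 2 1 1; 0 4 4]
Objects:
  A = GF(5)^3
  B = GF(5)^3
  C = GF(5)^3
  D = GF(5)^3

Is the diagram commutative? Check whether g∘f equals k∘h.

Answer: COMMUTES

Trace:
Along f;g (path 1):
  e0=[1,0,0] f→[4,0,0] g→[3,2,4]
  e1=[0,1,0] f→[2,0,4] g→[1,4,1]
  e2=[0,0,1] f→[1,2,1] g→[0,1,2]
  result₁ = [3 1 0; 2 4 1; 4 1 2]
Along h;k (path 2):
  e0=[1,0,0] h→[3,1,0] k→[3,2,4]
  e1=[0,1,0] h→[0,0,4] k→[1,4,1]
  e2=[0,0,1] h→[4,2,1] k→[0,1,2]
  result₂ = [3 1 0; 2 4 1; 4 1 2]
Equal? same morphism ✓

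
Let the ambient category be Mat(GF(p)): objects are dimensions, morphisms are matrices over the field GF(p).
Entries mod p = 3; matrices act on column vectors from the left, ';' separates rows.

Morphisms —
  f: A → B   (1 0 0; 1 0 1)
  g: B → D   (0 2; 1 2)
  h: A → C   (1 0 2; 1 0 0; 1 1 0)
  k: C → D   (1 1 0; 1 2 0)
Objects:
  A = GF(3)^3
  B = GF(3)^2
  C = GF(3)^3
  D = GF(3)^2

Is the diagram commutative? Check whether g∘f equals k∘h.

Answer: COMMUTES

Trace:
Along f;g (path 1):
  e0=(1,0,0) f→(1,1) g→(2,0)
  e1=(0,1,0) f→(0,0) g→(0,0)
  e2=(0,0,1) f→(0,1) g→(2,2)
  composite₁ = (2 0 2; 0 0 2)
Along h;k (path 2):
  e0=(1,0,0) h→(1,1,1) k→(2,0)
  e1=(0,1,0) h→(0,0,1) k→(0,0)
  e2=(0,0,1) h→(2,0,0) k→(2,2)
  composite₂ = (2 0 2; 0 0 2)
Equal? equal; square commutes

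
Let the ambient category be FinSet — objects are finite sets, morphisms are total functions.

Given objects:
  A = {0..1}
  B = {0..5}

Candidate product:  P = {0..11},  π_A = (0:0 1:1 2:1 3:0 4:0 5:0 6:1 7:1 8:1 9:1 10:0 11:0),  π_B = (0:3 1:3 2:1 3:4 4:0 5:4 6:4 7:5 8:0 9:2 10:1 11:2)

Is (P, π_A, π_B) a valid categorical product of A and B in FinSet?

|A|·|B| = 2·6 = 12;  |P| = 12
Check the pairing map k ↦ (π_A(k), π_B(k)):
  0 : (0,3)
  1 : (1,3)
  2 : (1,1)
  3 : (0,4)
  4 : (0,0)
  5 : (0,4)  ✗ repeats pair of k=3
  6 : (1,4)
  7 : (1,5)
  8 : (1,0)
  9 : (1,2)
  10 : (0,1)
  11 : (0,2)
distinct pairs in image: 11 / 12 needed
  → (0,4) hit at k=3 and k=5

Answer: NOT A VALID PRODUCT — duplicate pair at indices 5,3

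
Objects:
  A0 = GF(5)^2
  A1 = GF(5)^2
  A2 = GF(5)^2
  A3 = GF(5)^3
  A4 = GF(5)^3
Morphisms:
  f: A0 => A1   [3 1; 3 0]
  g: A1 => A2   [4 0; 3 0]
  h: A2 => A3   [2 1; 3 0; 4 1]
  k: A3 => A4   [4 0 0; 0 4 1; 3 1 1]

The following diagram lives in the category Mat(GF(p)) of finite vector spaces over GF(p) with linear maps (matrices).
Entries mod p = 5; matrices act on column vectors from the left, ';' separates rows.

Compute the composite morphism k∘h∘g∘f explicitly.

Answer: [2 4; 1 2; 2 4]

Trace:
  e0=(1,0) f=>(3,3) g=>(2,4) h=>(3,1,2) k=>(2,1,2)
  e1=(0,1) f=>(1,0) g=>(4,3) h=>(1,2,4) k=>(4,2,4)
composite: [2 4; 1 2; 2 4]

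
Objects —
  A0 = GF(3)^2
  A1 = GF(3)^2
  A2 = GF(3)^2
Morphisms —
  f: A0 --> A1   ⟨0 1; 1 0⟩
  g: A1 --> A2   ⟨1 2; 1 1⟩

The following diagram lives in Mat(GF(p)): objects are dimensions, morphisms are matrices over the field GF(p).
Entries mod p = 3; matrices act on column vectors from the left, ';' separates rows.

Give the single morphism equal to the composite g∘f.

Answer: ⟨2 1; 1 1⟩

Work:
  e0=⟨1,0⟩ f-->⟨0,1⟩ g-->⟨2,1⟩
  e1=⟨0,1⟩ f-->⟨1,0⟩ g-->⟨1,1⟩
composite: ⟨2 1; 1 1⟩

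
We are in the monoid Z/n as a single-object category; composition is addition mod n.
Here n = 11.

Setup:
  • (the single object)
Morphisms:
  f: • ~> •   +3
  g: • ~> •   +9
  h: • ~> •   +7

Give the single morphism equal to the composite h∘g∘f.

  0 +3≡3 +9≡1 +7≡8  (mod 11)
⟦path⟧: +8

Answer: +8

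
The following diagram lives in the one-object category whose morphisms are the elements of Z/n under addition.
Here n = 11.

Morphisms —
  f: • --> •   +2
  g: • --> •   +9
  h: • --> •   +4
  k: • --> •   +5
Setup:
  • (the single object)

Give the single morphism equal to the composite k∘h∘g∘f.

Answer: +9

Trace:
  0 +2≡2 +9≡0 +4≡4 +5≡9  (mod 11)
composite: +9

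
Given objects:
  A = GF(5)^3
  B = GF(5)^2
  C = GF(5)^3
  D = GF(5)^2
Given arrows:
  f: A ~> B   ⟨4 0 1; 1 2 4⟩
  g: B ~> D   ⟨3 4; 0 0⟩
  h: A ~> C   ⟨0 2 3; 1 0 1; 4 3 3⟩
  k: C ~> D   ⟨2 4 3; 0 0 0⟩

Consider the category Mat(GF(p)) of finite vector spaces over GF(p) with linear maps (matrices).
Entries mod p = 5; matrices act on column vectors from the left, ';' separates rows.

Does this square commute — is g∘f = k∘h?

Answer: COMMUTES

Derivation:
1) trace f;g:
  e0=⟨1,0,0⟩ f~>⟨4,1⟩ g~>⟨1,0⟩
  e1=⟨0,1,0⟩ f~>⟨0,2⟩ g~>⟨3,0⟩
  e2=⟨0,0,1⟩ f~>⟨1,4⟩ g~>⟨4,0⟩
  result₁ = ⟨1 3 4; 0 0 0⟩
2) trace h;k:
  e0=⟨1,0,0⟩ h~>⟨0,1,4⟩ k~>⟨1,0⟩
  e1=⟨0,1,0⟩ h~>⟨2,0,3⟩ k~>⟨3,0⟩
  e2=⟨0,0,1⟩ h~>⟨3,1,3⟩ k~>⟨4,0⟩
  result₂ = ⟨1 3 4; 0 0 0⟩
Equal? same morphism ✓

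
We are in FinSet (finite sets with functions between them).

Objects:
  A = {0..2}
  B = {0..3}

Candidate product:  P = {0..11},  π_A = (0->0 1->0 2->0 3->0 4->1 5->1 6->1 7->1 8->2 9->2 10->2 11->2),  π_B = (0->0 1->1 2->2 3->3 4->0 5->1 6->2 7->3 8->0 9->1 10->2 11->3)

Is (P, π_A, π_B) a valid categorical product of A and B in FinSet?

|A|·|B| = 3·4 = 12;  |P| = 12
Check the pairing map k ↦ (π_A(k), π_B(k)):
  0 -> (0,0)
  1 -> (0,1)
  2 -> (0,2)
  3 -> (0,3)
  4 -> (1,0)
  5 -> (1,1)
  6 -> (1,2)
  7 -> (1,3)
  8 -> (2,0)
  9 -> (2,1)
  10 -> (2,2)
  11 -> (2,3)
distinct pairs in image: 12 / 12 needed
  → bijection onto A×B; projections well-typed.

Answer: VALID PRODUCT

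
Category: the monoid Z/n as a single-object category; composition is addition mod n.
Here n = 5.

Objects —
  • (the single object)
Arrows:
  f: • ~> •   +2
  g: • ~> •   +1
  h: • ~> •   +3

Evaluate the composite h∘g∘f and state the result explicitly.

Answer: +1

Derivation:
  0 +2≡2 +1≡3 +3≡1  (mod 5)
⟦path⟧: +1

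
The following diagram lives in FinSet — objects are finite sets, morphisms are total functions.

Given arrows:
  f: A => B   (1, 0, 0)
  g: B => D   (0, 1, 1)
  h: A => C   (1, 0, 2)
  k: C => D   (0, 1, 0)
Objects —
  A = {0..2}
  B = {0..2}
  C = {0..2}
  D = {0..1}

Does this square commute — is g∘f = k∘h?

Answer: COMMUTES

Work:
Path 1 = f;g:
  0 f=>1 g=>1
  1 f=>0 g=>0
  2 f=>0 g=>0
  result₁ = (1, 0, 0)
Path 2 = h;k:
  0 h=>1 k=>1
  1 h=>0 k=>0
  2 h=>2 k=>0
  result₂ = (1, 0, 0)
Equal? same morphism ✓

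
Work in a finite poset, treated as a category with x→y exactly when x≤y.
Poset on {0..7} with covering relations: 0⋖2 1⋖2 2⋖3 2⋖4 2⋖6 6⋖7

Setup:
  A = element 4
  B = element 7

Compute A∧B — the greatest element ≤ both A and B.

Answer: A∧B = 2

Derivation:
Lower bounds of A=4 and B=7: {0,1,2}
  0 ≤ 2
  1 ≤ 2
  2 ≤ 2
glb = 2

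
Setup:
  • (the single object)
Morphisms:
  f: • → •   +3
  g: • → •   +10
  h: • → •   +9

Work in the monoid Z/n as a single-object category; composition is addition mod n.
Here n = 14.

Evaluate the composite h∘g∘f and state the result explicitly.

Answer: +8

Work:
  0 +3≡3 +10≡13 +9≡8  (mod 14)
⟦path⟧: +8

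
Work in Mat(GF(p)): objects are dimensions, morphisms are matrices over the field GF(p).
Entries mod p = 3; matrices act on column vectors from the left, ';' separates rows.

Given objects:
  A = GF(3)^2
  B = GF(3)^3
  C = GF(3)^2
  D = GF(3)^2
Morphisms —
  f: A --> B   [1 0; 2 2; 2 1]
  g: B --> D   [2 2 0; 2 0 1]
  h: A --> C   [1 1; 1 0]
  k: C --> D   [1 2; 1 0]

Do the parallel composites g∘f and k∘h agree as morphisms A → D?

Answer: COMMUTES

Work:
Along f;g (path 1):
  e0=[1,0] f-->[1,2,2] g-->[0,1]
  e1=[0,1] f-->[0,2,1] g-->[1,1]
  result₁ = [0 1; 1 1]
Along h;k (path 2):
  e0=[1,0] h-->[1,1] k-->[0,1]
  e1=[0,1] h-->[1,0] k-->[1,1]
  result₂ = [0 1; 1 1]
Equal? equal; square commutes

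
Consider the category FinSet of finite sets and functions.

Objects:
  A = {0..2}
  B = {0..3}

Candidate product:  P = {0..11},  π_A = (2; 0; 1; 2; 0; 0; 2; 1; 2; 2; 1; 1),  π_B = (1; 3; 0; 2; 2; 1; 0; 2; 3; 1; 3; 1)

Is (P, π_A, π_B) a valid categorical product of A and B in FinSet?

Answer: NOT A VALID PRODUCT — duplicate pair at indices 0,9

Derivation:
|A|·|B| = 3·4 = 12;  |P| = 12
Check the pairing map k ↦ (π_A(k), π_B(k)):
  0 -> (2,1)
  1 -> (0,3)
  2 -> (1,0)
  3 -> (2,2)
  4 -> (0,2)
  5 -> (0,1)
  6 -> (2,0)
  7 -> (1,2)
  8 -> (2,3)
  9 -> (2,1)  ✗ repeats pair of k=0
  10 -> (1,3)
  11 -> (1,1)
distinct pairs in image: 11 / 12 needed
  → (2,1) hit at k=0 and k=9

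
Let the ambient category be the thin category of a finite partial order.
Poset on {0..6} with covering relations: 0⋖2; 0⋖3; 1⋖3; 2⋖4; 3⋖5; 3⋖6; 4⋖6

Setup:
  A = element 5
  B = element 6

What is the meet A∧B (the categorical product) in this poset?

Lower bounds of A=5 and B=6: {0,1,3}
  0 <= 3
  1 <= 3
  3 <= 3
glb = 3

Answer: A∧B = 3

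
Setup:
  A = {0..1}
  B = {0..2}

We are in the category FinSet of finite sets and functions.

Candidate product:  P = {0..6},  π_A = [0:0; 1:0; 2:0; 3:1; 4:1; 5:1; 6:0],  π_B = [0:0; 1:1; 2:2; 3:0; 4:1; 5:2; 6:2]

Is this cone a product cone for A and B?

Answer: NOT A VALID PRODUCT — |P|=7 ≠ |A|·|B|=6

Trace:
|A|·|B| = 2·3 = 6;  |P| = 7
  → cardinalities differ; no bijection possible.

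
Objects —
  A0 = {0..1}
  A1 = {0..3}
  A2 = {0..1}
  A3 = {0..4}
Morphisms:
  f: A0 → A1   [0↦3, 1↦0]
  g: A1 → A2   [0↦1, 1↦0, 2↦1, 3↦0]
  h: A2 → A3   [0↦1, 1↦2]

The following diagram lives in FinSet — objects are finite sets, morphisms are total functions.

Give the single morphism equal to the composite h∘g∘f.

Answer: [0↦1, 1↦2]

Work:
  0 f→3 g→0 h→1
  1 f→0 g→1 h→2
composite: [0↦1, 1↦2]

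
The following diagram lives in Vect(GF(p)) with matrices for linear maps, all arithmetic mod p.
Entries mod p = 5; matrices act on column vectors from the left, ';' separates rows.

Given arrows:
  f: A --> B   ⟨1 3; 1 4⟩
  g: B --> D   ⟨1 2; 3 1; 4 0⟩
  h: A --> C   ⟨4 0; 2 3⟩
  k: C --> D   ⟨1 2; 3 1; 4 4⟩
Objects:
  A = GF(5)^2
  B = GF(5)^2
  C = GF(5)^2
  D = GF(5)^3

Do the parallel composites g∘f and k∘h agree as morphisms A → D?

Along f;g (path 1):
  e0=(1,0) f-->(1,1) g-->(3,4,4)
  e1=(0,1) f-->(3,4) g-->(1,3,2)
  composite₁ = ⟨3 1; 4 3; 4 2⟩
Along h;k (path 2):
  e0=(1,0) h-->(4,2) k-->(3,4,4)
  e1=(0,1) h-->(0,3) k-->(1,3,2)
  composite₂ = ⟨3 1; 4 3; 4 2⟩
Equal? same morphism ✓

Answer: COMMUTES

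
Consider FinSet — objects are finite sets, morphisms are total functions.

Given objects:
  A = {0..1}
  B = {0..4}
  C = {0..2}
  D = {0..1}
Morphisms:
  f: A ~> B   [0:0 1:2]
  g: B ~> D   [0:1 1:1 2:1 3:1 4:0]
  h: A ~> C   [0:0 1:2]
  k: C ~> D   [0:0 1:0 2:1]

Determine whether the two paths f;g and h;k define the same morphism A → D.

Answer: DOES NOT COMMUTE

Trace:
Along f;g (path 1):
  0 f~>0 g~>1
  1 f~>2 g~>1
  result₁ = [0:1 1:1]
Along h;k (path 2):
  0 h~>0 k~>0
  1 h~>2 k~>1
  result₂ = [0:0 1:1]
Equal? distinct morphisms ✗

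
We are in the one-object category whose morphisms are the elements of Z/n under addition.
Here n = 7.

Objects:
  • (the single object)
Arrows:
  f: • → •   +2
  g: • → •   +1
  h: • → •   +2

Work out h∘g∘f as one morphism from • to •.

Answer: +5

Trace:
  0 +2≡2 +1≡3 +2≡5  (mod 7)
composite: +5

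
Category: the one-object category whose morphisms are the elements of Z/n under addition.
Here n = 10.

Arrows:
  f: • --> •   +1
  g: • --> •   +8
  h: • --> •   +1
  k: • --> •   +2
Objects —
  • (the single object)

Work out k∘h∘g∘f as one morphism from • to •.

  0 +1≡1 +8≡9 +1≡0 +2≡2  (mod 10)
composite: +2

Answer: +2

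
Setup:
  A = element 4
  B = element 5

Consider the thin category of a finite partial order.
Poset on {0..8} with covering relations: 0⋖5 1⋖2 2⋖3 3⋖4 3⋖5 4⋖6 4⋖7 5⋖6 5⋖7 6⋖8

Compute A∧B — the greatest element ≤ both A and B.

Answer: A∧B = 3

Work:
{x : x⊑A ∧ x⊑B} = {1,2,3}  (A=4, B=5)
  1 ⊑ 3
  2 ⊑ 3
  3 ⊑ 3
glb = 3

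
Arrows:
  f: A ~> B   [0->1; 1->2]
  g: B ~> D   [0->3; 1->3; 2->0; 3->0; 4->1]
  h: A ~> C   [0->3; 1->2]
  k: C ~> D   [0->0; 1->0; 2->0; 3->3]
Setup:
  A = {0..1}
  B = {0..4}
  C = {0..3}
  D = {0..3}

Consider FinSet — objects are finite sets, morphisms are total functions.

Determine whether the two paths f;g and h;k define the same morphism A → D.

Answer: COMMUTES

Trace:
Path 1 = f;g:
  0 f~>1 g~>3
  1 f~>2 g~>0
  composite₁ = [0->3; 1->0]
Path 2 = h;k:
  0 h~>3 k~>3
  1 h~>2 k~>0
  composite₂ = [0->3; 1->0]
Equal? YES — commutes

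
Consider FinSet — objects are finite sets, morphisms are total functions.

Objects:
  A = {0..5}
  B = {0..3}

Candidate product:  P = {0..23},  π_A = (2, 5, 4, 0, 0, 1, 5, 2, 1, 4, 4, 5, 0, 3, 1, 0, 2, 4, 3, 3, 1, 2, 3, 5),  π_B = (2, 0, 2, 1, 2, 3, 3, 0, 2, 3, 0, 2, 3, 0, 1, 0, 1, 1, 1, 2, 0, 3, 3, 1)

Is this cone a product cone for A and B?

Answer: VALID PRODUCT

Work:
|A|·|B| = 6·4 = 24;  |P| = 24
Check the pairing map k ↦ (π_A(k), π_B(k)):
  0 : (2,2)
  1 : (5,0)
  2 : (4,2)
  3 : (0,1)
  4 : (0,2)
  5 : (1,3)
  6 : (5,3)
  7 : (2,0)
  8 : (1,2)
  9 : (4,3)
  10 : (4,0)
  11 : (5,2)
  12 : (0,3)
  13 : (3,0)
  14 : (1,1)
  15 : (0,0)
  16 : (2,1)
  17 : (4,1)
  18 : (3,1)
  19 : (3,2)
  20 : (1,0)
  21 : (2,3)
  22 : (3,3)
  23 : (5,1)
distinct pairs in image: 24 / 24 needed
  → bijection onto A×B; projections well-typed.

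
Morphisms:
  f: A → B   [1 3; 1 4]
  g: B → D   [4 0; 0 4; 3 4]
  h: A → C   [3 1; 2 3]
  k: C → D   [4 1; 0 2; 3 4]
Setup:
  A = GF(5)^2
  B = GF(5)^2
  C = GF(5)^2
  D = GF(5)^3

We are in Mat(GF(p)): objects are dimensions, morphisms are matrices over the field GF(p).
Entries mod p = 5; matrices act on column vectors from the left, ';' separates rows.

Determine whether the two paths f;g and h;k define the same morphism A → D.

Answer: COMMUTES

Derivation:
Path 1 = f;g:
  e0=(1,0) f→(1,1) g→(4,4,2)
  e1=(0,1) f→(3,4) g→(2,1,0)
  result₁ = [4 2; 4 1; 2 0]
Path 2 = h;k:
  e0=(1,0) h→(3,2) k→(4,4,2)
  e1=(0,1) h→(1,3) k→(2,1,0)
  result₂ = [4 2; 4 1; 2 0]
Equal? equal; square commutes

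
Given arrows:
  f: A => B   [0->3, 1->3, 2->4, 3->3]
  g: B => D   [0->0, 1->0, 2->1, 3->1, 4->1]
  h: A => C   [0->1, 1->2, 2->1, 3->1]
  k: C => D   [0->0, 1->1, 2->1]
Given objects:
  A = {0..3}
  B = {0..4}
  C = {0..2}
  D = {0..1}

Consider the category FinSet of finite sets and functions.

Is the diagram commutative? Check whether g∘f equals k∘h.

Answer: COMMUTES

Work:
Path 1 = f;g:
  0 f=>3 g=>1
  1 f=>3 g=>1
  2 f=>4 g=>1
  3 f=>3 g=>1
  ⟦path⟧₁ = [0->1, 1->1, 2->1, 3->1]
Path 2 = h;k:
  0 h=>1 k=>1
  1 h=>2 k=>1
  2 h=>1 k=>1
  3 h=>1 k=>1
  ⟦path⟧₂ = [0->1, 1->1, 2->1, 3->1]
Equal? YES — commutes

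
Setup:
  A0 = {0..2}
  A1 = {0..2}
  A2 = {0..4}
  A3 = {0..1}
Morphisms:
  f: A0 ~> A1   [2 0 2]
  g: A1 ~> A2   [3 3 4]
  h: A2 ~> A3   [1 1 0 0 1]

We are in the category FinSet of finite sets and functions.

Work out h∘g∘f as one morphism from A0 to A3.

  0 f~>2 g~>4 h~>1
  1 f~>0 g~>3 h~>0
  2 f~>2 g~>4 h~>1
composite: [1 0 1]

Answer: [1 0 1]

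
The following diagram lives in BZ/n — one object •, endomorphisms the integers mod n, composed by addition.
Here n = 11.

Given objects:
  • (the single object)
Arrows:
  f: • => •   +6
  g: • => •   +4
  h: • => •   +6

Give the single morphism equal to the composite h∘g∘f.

  0 +6≡6 +4≡10 +6≡5  (mod 11)
⟦path⟧: +5

Answer: +5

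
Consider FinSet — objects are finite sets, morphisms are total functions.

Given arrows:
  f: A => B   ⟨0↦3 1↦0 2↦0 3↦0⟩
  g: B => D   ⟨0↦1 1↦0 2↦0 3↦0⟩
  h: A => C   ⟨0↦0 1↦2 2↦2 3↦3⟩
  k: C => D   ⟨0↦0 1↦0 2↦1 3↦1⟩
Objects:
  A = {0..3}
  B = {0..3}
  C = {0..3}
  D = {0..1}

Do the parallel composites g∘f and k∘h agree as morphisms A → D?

1) trace f;g:
  0 f=>3 g=>0
  1 f=>0 g=>1
  2 f=>0 g=>1
  3 f=>0 g=>1
  ⟦path⟧₁ = ⟨0↦0 1↦1 2↦1 3↦1⟩
2) trace h;k:
  0 h=>0 k=>0
  1 h=>2 k=>1
  2 h=>2 k=>1
  3 h=>3 k=>1
  ⟦path⟧₂ = ⟨0↦0 1↦1 2↦1 3↦1⟩
Equal? YES — commutes

Answer: COMMUTES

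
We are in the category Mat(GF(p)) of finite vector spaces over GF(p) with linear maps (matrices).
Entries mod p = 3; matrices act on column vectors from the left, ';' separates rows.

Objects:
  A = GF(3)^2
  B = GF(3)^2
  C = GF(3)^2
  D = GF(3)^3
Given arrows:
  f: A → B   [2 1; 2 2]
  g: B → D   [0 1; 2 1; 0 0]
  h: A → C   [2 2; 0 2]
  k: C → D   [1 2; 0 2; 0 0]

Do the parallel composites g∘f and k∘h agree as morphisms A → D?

Answer: DOES NOT COMMUTE

Derivation:
1) trace f;g:
  e0=[1,0] f→[2,2] g→[2,0,0]
  e1=[0,1] f→[1,2] g→[2,1,0]
  result₁ = [2 2; 0 1; 0 0]
2) trace h;k:
  e0=[1,0] h→[2,0] k→[2,0,0]
  e1=[0,1] h→[2,2] k→[0,1,0]
  result₂ = [2 0; 0 1; 0 0]
Equal? distinct morphisms ✗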